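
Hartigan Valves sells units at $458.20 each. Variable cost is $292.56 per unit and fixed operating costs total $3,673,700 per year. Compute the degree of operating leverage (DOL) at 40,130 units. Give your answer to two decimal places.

2.24

At 40,130 units, contribution = 40,130 × $165.64 = $6,647,133.20.
Operating income = contribution − fixed costs = $6,647,133.20 − $3,673,700 = $2,973,433.20.
Degree of operating leverage = $6,647,133.20 / $2,973,433.20 = 2.2355.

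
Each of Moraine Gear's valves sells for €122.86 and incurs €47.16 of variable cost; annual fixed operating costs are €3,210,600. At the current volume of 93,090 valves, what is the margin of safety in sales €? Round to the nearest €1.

Unit CM = price − variable cost = €122.86 − €47.16 = €75.70. Break-even units = €3,210,600 ÷ €75.70 = 42,412.15; break-even revenue = 42,412.15 × €122.86 = €5,210,757.15.
Current sales = 93,090 × €122.86 = €11,437,037.40.
Margin of safety = €11,437,037.40 − €5,210,757.15 = €6,226,280.

€6,226,280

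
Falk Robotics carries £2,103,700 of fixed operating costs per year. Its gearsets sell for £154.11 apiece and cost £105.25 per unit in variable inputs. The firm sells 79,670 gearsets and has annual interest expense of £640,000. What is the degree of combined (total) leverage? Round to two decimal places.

Total contribution margin = 79,670 × £48.86 = £3,892,676.20.
EBIT = £3,892,676.20 − £2,103,700 = £1,788,976.20. Interest = £640,000.00, so EBIT − I = £1,148,976.20.
Degree of total leverage = total CM / (EBIT − interest) = £3,892,676.20 / £1,148,976.20 = 3.3880.

3.39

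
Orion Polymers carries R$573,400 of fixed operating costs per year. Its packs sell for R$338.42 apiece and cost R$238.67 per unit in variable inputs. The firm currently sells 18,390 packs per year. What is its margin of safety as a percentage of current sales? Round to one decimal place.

68.7%

Each unit contributes R$338.42 − R$238.67 = R$99.75. Break-even units = R$573,400 ÷ R$99.75 = 5,748.37; break-even revenue = 5,748.37 × R$338.42 = R$1,945,363.69.
Actual sales revenue = 18,390 × R$338.42 = R$6,223,543.80.
Margin of safety = (R$6,223,543.80 − R$1,945,363.69) ÷ R$6,223,543.80 = 68.7%.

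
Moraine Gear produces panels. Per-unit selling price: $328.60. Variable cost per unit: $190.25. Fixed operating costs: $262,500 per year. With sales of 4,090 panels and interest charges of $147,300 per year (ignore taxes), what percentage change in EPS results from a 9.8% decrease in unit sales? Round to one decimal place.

Total contribution margin = 4,090 × $138.35 = $565,851.50.
Operating income = contribution − fixed costs = $565,851.50 − $262,500 = $303,351.50.
After interest of $147,300.00, pre-tax earnings = $156,051.50.
DCL = total CM / (EBIT − I) = $565,851.50 / $156,051.50 = 3.6261.
%ΔEPS = DCL × %ΔSales = 3.6261 × -9.8% = -35.5%.

-35.5%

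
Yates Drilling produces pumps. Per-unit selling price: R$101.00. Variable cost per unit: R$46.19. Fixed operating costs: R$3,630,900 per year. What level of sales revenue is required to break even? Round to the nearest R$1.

R$6,690,766

CM per unit = R$101.00 − R$46.19 = R$54.81; CM ratio = R$54.81 / R$101.00 = 0.5427.
Break-even sales = FC ÷ CM ratio = R$3,630,900 × R$101.00 / R$54.81 = R$6,690,766.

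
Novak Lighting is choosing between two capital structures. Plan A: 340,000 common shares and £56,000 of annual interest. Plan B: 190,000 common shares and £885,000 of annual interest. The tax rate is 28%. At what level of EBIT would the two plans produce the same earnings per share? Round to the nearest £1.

£1,935,067

At indifference, (EBIT − 56,000)(1 − t)/340,000 = (EBIT − 885,000)(1 − t)/190,000.
The (1 − t) factor cancels: (EBIT − 56,000) × 190,000 = (EBIT − 885,000) × 340,000.
EBIT × (340,000 − 190,000) = 885,000 × 340,000 − 56,000 × 190,000 = 290,260,000,000, so EBIT = 290,260,000,000 ÷ 150,000 = 1,935,066.67.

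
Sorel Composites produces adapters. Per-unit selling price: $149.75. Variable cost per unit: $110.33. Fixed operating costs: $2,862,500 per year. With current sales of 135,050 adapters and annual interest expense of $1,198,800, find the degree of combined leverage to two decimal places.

At 135,050 units, contribution = 135,050 × $39.42 = $5,323,671.00.
Operating income = contribution − fixed costs = $5,323,671.00 − $2,862,500 = $2,461,171.00. Interest = $1,198,800.00.
DOL = $5,323,671.00 ÷ $2,461,171.00 = 2.1631; DFL = $2,461,171.00 ÷ $1,262,371.00 = 1.9496.
DCL = DOL × DFL = 2.1631 × 1.9496 = 4.2172.

4.22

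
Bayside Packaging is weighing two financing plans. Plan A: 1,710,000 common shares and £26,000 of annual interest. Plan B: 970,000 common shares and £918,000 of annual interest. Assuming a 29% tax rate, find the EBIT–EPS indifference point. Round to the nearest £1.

£2,087,243

At indifference, (EBIT − 26,000)(1 − t)/1,710,000 = (EBIT − 918,000)(1 − t)/970,000.
Cancelling (1 − t) and cross-multiplying: 970,000·(EBIT − 26,000) = 1,710,000·(EBIT − 918,000).
EBIT × (1,710,000 − 970,000) = 918,000 × 1,710,000 − 26,000 × 970,000 = 1,544,560,000,000, so EBIT = 1,544,560,000,000 ÷ 740,000 = 2,087,243.24.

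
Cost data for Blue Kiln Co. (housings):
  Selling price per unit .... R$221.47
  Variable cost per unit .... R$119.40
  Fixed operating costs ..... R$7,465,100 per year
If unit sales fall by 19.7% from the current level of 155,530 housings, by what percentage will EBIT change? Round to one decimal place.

-37.2%

At 155,530 units, contribution = 155,530 × R$102.07 = R$15,874,947.10.
EBIT = R$15,874,947.10 − R$7,465,100 = R$8,409,847.10.
Degree of operating leverage = R$15,874,947.10 / R$8,409,847.10 = 1.8877.
%ΔEBIT = DOL × %ΔSales = 1.8877 × -19.7% = -37.2%.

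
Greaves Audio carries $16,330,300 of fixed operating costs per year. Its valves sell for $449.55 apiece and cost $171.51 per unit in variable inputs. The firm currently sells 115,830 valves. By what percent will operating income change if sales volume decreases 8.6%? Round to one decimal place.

-17.4%

Total contribution margin = 115,830 × $278.04 = $32,205,373.20.
EBIT = $32,205,373.20 − $16,330,300 = $15,875,073.20.
DOL = contribution ÷ EBIT = $32,205,373.20 ÷ $15,875,073.20 = 2.0287.
So EBIT moves 2.0287 × (-8.6%) = -17.4%.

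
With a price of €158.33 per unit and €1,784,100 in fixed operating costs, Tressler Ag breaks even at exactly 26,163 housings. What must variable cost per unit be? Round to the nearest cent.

€90.14

At break-even, FC = Q × (P − VC), so P − VC = €1,784,100 ÷ 26,163 = €68.1917.
Variable cost per unit = €158.33 − €68.1917 = €90.14.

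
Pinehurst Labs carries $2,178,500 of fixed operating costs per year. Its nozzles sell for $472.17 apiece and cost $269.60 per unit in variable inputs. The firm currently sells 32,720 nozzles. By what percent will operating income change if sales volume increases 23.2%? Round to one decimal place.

Total contribution margin = 32,720 × $202.57 = $6,628,090.40.
Subtracting fixed costs: EBIT = $6,628,090.40 − $2,178,500 = $4,449,590.40.
DOL = contribution ÷ EBIT = $6,628,090.40 ÷ $4,449,590.40 = 1.4896.
Operating income changes by 1.4896 × +23.2% = +34.6%.

+34.6%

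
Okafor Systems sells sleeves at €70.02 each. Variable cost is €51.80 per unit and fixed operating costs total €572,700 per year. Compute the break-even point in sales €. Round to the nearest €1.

CM per unit = €70.02 − €51.80 = €18.22; CM ratio = €18.22 / €70.02 = 0.2602.
Break-even sales = FC ÷ CM ratio = €572,700 × €70.02 / €18.22 = €2,200,903.

€2,200,903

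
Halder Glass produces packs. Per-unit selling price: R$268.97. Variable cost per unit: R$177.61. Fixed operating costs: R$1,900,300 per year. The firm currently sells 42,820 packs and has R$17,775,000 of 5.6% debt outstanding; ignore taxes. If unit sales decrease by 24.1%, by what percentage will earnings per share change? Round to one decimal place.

-92.8%

At 42,820 units, contribution = 42,820 × R$91.36 = R$3,912,035.20.
EBIT = R$3,912,035.20 − R$1,900,300 = R$2,011,735.20.
After interest of R$995,400.00, pre-tax earnings = R$1,016,335.20.
Degree of combined leverage = contribution ÷ (EBIT − I) = R$3,912,035.20 ÷ R$1,016,335.20 = 3.8492.
EPS therefore changes by 3.8492 × (-24.1%) = -92.8%.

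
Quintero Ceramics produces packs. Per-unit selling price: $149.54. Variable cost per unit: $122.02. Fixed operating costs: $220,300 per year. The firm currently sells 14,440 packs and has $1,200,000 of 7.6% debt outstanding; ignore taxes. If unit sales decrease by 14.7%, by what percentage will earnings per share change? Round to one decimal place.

At 14,440 units, contribution = 14,440 × $27.52 = $397,388.80.
EBIT = $397,388.80 − $220,300 = $177,088.80.
After interest of $91,200.00, pre-tax earnings = $85,888.80.
Degree of combined leverage = contribution ÷ (EBIT − I) = $397,388.80 ÷ $85,888.80 = 4.6268.
%ΔEPS = DCL × %ΔSales = 4.6268 × -14.7% = -68.0%.

-68.0%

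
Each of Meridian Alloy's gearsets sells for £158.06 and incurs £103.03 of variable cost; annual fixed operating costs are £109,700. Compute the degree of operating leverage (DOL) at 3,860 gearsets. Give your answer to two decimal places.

Contribution at this volume is 3,860 × £55.03 = £212,415.80.
Subtracting fixed costs: EBIT = £212,415.80 − £109,700 = £102,715.80.
DOL = contribution ÷ EBIT = £212,415.80 ÷ £102,715.80 = 2.0680.

2.07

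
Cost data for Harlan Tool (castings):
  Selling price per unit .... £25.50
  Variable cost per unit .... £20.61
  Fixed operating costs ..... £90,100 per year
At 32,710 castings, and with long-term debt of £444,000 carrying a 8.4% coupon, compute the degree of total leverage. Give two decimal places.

4.91

At 32,710 units, contribution = 32,710 × £4.89 = £159,951.90.
Subtracting fixed costs: EBIT = £159,951.90 − £90,100 = £69,851.90. Interest = £37,296.00, so EBIT − I = £32,555.90.
Degree of total leverage = total CM / (EBIT − interest) = £159,951.90 / £32,555.90 = 4.9131.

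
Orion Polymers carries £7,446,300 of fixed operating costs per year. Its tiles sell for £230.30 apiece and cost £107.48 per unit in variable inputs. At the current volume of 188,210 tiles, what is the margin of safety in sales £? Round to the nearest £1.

Contribution margin per unit = £230.30 − £107.48 = £122.82. Break-even units = £7,446,300 ÷ £122.82 = 60,627.75; break-even revenue = 60,627.75 × £230.30 = £13,962,570.35.
Actual sales revenue = 188,210 × £230.30 = £43,344,763.00.
Margin of safety = £43,344,763.00 − £13,962,570.35 = £29,382,193.

£29,382,193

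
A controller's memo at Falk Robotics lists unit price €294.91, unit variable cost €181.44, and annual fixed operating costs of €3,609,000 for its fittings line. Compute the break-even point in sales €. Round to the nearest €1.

Contribution margin per unit = €294.91 − €181.44 = €113.47, a CM ratio of €113.47 ÷ €294.91 = 0.3848.
Break-even revenue = fixed costs × price ÷ CM = €3,609,000 × €294.91 ÷ €113.47 = €9,379,838.

€9,379,838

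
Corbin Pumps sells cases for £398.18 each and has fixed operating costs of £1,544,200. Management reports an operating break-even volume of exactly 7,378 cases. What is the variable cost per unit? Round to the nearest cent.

£188.88

At break-even, FC = Q × (P − VC), so P − VC = £1,544,200 ÷ 7,378 = £209.2979.
Variable cost per unit = £398.18 − £209.2979 = £188.88.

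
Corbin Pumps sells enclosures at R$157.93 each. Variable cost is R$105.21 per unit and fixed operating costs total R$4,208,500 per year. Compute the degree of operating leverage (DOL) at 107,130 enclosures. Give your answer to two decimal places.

Contribution at this volume is 107,130 × R$52.72 = R$5,647,893.60.
EBIT = R$5,647,893.60 − R$4,208,500 = R$1,439,393.60.
DOL = contribution ÷ EBIT = R$5,647,893.60 ÷ R$1,439,393.60 = 3.9238.

3.92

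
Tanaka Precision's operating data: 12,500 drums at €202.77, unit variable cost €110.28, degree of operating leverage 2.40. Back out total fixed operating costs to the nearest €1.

Contribution at this volume is 12,500 × €92.49 = €1,156,125.00.
DOL = contribution / EBIT, so EBIT = €1,156,125.00 / 2.40 = €481,718.75.
Fixed costs = CM − EBIT = €1,156,125.00 − €481,718.75 = €674,406.

€674,406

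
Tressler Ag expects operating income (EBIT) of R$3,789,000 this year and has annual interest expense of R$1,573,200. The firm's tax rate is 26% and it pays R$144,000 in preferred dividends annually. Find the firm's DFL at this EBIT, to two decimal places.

Annual interest charges come to R$1,573,200.00.
Pre-tax preferred-dividend burden = R$144,000 ÷ (1 − 0.26) = R$194,594.59.
DFL = EBIT ÷ [EBIT − I − D_p/(1−t)] = R$3,789,000 ÷ [R$3,789,000 − R$1,573,200.00 − R$194,594.59] = R$3,789,000 ÷ R$2,021,205.41 = 1.8746.

1.87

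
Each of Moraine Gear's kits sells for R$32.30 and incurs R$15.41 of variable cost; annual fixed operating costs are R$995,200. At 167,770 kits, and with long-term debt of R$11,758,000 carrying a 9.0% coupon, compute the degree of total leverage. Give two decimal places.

Contribution at this volume is 167,770 × R$16.89 = R$2,833,635.30.
EBIT = R$2,833,635.30 − R$995,200 = R$1,838,435.30. Interest = R$1,058,220.00, so EBIT − I = R$780,215.30.
DCL = contribution ÷ (EBIT − I) = R$2,833,635.30 ÷ R$780,215.30 = 3.6319.

3.63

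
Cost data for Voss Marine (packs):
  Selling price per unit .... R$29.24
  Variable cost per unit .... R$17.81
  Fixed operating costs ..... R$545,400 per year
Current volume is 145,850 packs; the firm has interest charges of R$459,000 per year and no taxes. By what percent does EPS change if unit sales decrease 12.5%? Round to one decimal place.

-31.4%

Total contribution margin = 145,850 × R$11.43 = R$1,667,065.50.
EBIT = R$1,667,065.50 − R$545,400 = R$1,121,665.50.
Interest = R$459,000.00, so EBIT − I = R$662,665.50.
DCL = total CM / (EBIT − I) = R$1,667,065.50 / R$662,665.50 = 2.5157.
EPS therefore changes by 2.5157 × (-12.5%) = -31.4%.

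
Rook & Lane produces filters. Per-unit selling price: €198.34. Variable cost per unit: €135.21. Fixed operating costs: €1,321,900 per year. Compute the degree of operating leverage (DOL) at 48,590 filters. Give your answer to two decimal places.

At 48,590 units, contribution = 48,590 × €63.13 = €3,067,486.70.
EBIT = €3,067,486.70 − €1,321,900 = €1,745,586.70.
Degree of operating leverage = €3,067,486.70 / €1,745,586.70 = 1.7573.

1.76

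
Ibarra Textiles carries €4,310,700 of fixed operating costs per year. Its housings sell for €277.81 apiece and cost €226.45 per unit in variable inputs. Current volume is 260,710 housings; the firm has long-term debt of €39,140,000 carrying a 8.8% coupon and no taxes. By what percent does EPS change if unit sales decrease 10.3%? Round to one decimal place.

Total contribution margin = 260,710 × €51.36 = €13,390,065.60.
EBIT = €13,390,065.60 − €4,310,700 = €9,079,365.60.
Interest = €3,444,320.00, so EBIT − I = €5,635,045.60.
DCL = total CM / (EBIT − I) = €13,390,065.60 / €5,635,045.60 = 2.3762.
%ΔEPS = DCL × %ΔSales = 2.3762 × -10.3% = -24.5%.

-24.5%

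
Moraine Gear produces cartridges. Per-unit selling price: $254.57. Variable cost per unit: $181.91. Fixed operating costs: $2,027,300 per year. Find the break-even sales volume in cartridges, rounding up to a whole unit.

Contribution margin per unit = $254.57 − $181.91 = $72.66.
Break-even volume = fixed costs ÷ CM per unit = $2,027,300 ÷ $72.66 = 27,901.18, so 27,902 cartridges.

27,902 cartridges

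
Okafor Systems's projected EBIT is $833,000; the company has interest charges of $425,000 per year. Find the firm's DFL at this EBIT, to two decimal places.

Interest = $425,000.00.
Degree of financial leverage = EBIT / (EBIT − interest) = $833,000 / $408,000.00 = 2.0417.

2.04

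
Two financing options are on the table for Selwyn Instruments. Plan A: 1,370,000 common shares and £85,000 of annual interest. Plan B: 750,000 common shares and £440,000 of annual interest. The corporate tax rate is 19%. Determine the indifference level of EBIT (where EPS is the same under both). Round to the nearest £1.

£869,435

At indifference, (EBIT − 85,000)(1 − t)/1,370,000 = (EBIT − 440,000)(1 − t)/750,000.
The (1 − t) factor cancels: (EBIT − 85,000) × 750,000 = (EBIT − 440,000) × 1,370,000.
EBIT × (1,370,000 − 750,000) = 440,000 × 1,370,000 − 85,000 × 750,000 = 539,050,000,000, so EBIT = 539,050,000,000 ÷ 620,000 = 869,435.48.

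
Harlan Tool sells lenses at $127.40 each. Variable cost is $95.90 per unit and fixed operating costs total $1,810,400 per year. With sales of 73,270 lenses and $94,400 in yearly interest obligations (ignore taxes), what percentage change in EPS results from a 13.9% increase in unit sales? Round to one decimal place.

Contribution at this volume is 73,270 × $31.50 = $2,308,005.00.
Operating income = contribution − fixed costs = $2,308,005.00 − $1,810,400 = $497,605.00.
After interest of $94,400.00, pre-tax earnings = $403,205.00.
Degree of combined leverage = contribution ÷ (EBIT − I) = $2,308,005.00 ÷ $403,205.00 = 5.7241.
EPS therefore changes by 5.7241 × (+13.9%) = +79.6%.

+79.6%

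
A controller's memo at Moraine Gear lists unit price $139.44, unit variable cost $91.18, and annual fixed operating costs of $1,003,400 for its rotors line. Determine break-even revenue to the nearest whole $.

Contribution margin per unit = $139.44 − $91.18 = $48.26, a CM ratio of $48.26 ÷ $139.44 = 0.3461.
Break-even revenue = fixed costs × price ÷ CM = $1,003,400 × $139.44 ÷ $48.26 = $2,899,173.

$2,899,173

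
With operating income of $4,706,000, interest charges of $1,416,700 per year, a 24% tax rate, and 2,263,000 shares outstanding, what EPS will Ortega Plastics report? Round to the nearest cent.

Pre-tax income = $4,706,000 − $1,416,700.00 = $3,289,300.00.
Net income = $3,289,300.00 × (1 − 0.24) = $2,499,868.00.
EPS = $2,499,868.00 ÷ 2,263,000 = $1.10.

$1.10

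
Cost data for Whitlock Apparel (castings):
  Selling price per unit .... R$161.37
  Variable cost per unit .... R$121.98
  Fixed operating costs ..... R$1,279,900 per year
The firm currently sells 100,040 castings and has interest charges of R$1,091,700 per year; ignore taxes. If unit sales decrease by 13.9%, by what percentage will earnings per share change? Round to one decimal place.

-34.9%

Contribution at this volume is 100,040 × R$39.39 = R$3,940,575.60.
Subtracting fixed costs: EBIT = R$3,940,575.60 − R$1,279,900 = R$2,660,675.60.
After interest of R$1,091,700.00, pre-tax earnings = R$1,568,975.60.
DCL = total CM / (EBIT − I) = R$3,940,575.60 / R$1,568,975.60 = 2.5116.
EPS therefore changes by 2.5116 × (-13.9%) = -34.9%.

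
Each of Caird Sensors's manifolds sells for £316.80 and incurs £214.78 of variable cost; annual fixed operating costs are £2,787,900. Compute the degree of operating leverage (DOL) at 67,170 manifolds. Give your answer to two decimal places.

1.69

At 67,170 units, contribution = 67,170 × £102.02 = £6,852,683.40.
Subtracting fixed costs: EBIT = £6,852,683.40 − £2,787,900 = £4,064,783.40.
DOL = contribution ÷ EBIT = £6,852,683.40 ÷ £4,064,783.40 = 1.6859.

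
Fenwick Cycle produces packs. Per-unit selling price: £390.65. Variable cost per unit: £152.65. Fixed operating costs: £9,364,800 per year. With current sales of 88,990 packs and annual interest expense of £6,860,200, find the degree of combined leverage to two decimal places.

Contribution at this volume is 88,990 × £238.00 = £21,179,620.00.
EBIT = £21,179,620.00 − £9,364,800 = £11,814,820.00. Interest = £6,860,200.00, so EBIT − I = £4,954,620.00.
DCL = contribution ÷ (EBIT − I) = £21,179,620.00 ÷ £4,954,620.00 = 4.2747.

4.27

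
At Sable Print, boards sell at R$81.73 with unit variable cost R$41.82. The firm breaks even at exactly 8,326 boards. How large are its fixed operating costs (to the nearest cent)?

Unit CM = price − variable cost = R$81.73 − R$41.82 = R$39.91.
Fixed costs = break-even units × CM = 8,326 × R$39.91 = R$332,290.66.

R$332,290.66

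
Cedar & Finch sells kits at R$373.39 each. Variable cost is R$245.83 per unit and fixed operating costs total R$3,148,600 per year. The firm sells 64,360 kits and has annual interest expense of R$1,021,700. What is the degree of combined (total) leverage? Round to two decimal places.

At 64,360 units, contribution = 64,360 × R$127.56 = R$8,209,761.60.
Operating income = contribution − fixed costs = R$8,209,761.60 − R$3,148,600 = R$5,061,161.60. Interest = R$1,021,700.00.
DOL = R$8,209,761.60 ÷ R$5,061,161.60 = 1.6221; DFL = R$5,061,161.60 ÷ R$4,039,461.60 = 1.2529.
Combined leverage = 1.6221 × 1.2529 = 2.0323.

2.03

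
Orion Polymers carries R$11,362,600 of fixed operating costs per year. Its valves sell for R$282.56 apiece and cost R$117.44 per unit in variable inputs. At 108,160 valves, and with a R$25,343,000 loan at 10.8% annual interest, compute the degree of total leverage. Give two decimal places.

4.75

Total contribution margin = 108,160 × R$165.12 = R$17,859,379.20.
Subtracting fixed costs: EBIT = R$17,859,379.20 − R$11,362,600 = R$6,496,779.20. Interest = R$2,737,044.00, so EBIT − I = R$3,759,735.20.
DCL = contribution ÷ (EBIT − I) = R$17,859,379.20 ÷ R$3,759,735.20 = 4.7502.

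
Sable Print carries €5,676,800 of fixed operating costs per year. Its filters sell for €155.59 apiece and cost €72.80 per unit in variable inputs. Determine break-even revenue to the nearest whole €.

Contribution margin per unit = €155.59 − €72.80 = €82.79, a CM ratio of €82.79 ÷ €155.59 = 0.5321.
Break-even sales = FC ÷ CM ratio = €5,676,800 × €155.59 / €82.79 = €10,668,599.

€10,668,599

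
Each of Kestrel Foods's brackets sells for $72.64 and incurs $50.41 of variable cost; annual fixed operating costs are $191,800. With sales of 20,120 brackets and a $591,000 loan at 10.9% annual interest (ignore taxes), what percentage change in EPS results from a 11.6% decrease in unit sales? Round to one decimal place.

-27.2%

At 20,120 units, contribution = 20,120 × $22.23 = $447,267.60.
Operating income = contribution − fixed costs = $447,267.60 − $191,800 = $255,467.60.
Interest = $64,419.00, so EBIT − I = $191,048.60.
Degree of combined leverage = contribution ÷ (EBIT − I) = $447,267.60 ÷ $191,048.60 = 2.3411.
%ΔEPS = DCL × %ΔSales = 2.3411 × -11.6% = -27.2%.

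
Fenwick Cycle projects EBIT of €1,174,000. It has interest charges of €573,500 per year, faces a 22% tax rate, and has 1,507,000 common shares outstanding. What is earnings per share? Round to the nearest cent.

€0.31

Pre-tax income = €1,174,000 − €573,500.00 = €600,500.00.
Net income = €600,500.00 × (1 − 0.22) = €468,390.00.
EPS = €468,390.00 ÷ 1,507,000 = €0.31.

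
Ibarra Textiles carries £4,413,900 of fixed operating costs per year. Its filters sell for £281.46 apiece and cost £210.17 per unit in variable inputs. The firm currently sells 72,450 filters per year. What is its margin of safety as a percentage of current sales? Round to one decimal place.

14.5%

Unit CM = price − variable cost = £281.46 − £210.17 = £71.29. Break-even units = £4,413,900 ÷ £71.29 = 61,914.71; break-even revenue = 61,914.71 × £281.46 = £17,426,515.56.
Actual sales revenue = 72,450 × £281.46 = £20,391,777.00.
Margin of safety = (£20,391,777.00 − £17,426,515.56) ÷ £20,391,777.00 = 14.5%.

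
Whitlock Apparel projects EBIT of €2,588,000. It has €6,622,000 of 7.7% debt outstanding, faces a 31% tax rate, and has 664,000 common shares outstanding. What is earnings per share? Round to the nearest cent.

Pre-tax income = €2,588,000 − €509,894.00 = €2,078,106.00.
Net income = €2,078,106.00 × (1 − 0.31) = €1,433,893.14.
Per share: €1,433,893.14 / 664,000 shares = €2.16.

€2.16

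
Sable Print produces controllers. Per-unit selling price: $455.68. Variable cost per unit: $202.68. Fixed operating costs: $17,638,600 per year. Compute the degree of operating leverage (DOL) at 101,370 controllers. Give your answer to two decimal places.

3.20

Contribution at this volume is 101,370 × $253.00 = $25,646,610.00.
Operating income = contribution − fixed costs = $25,646,610.00 − $17,638,600 = $8,008,010.00.
So DOL = total CM / EBIT = $25,646,610.00 / $8,008,010.00 = 3.2026.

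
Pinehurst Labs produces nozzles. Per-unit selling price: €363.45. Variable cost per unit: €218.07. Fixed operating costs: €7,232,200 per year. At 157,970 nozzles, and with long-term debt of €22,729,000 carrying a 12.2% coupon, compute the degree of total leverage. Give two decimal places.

Contribution at this volume is 157,970 × €145.38 = €22,965,678.60.
Operating income = contribution − fixed costs = €22,965,678.60 − €7,232,200 = €15,733,478.60. Interest = €2,772,938.00.
DOL = €22,965,678.60 ÷ €15,733,478.60 = 1.4597; DFL = €15,733,478.60 ÷ €12,960,540.60 = 1.2140.
DCL = DOL × DFL = 1.4597 × 1.2140 = 1.7721.

1.77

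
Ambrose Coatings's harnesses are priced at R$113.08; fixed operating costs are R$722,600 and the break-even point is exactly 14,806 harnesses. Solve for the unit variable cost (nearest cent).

R$64.28

At break-even, FC = Q × (P − VC), so P − VC = R$722,600 ÷ 14,806 = R$48.8045.
Hence VC = price − CM = R$113.08 − R$48.8045 = R$64.28.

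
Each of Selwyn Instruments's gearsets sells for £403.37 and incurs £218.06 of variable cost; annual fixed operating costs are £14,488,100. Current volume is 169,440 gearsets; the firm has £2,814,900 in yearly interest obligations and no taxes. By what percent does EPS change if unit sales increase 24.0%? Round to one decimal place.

At 169,440 units, contribution = 169,440 × £185.31 = £31,398,926.40.
Operating income = contribution − fixed costs = £31,398,926.40 − £14,488,100 = £16,910,826.40.
Interest = £2,814,900.00, so EBIT − I = £14,095,926.40.
DCL = total CM / (EBIT − I) = £31,398,926.40 / £14,095,926.40 = 2.2275.
%ΔEPS = DCL × %ΔSales = 2.2275 × +24.0% = +53.5%.

+53.5%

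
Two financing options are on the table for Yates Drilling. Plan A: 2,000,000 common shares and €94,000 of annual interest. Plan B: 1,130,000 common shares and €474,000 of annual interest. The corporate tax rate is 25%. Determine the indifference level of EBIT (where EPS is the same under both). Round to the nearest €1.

Set EPS_A = EPS_B: (EBIT − €94,000)(1 − 0.25) ÷ 2,000,000 = (EBIT − €474,000)(1 − 0.25) ÷ 1,130,000.
The (1 − t) factor cancels: (EBIT − 94,000) × 1,130,000 = (EBIT − 474,000) × 2,000,000.
Solving, EBIT = (474,000·2,000,000 − 94,000·1,130,000) / (2,000,000 − 1,130,000) = 841,780,000,000 / 870,000 = 967,563.22.

€967,563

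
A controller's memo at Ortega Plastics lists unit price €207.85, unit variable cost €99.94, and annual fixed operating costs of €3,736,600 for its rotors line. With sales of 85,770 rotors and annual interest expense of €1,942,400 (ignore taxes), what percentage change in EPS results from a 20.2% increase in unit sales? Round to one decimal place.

+52.3%

Total contribution margin = 85,770 × €107.91 = €9,255,440.70.
Operating income = contribution − fixed costs = €9,255,440.70 − €3,736,600 = €5,518,840.70.
Interest = €1,942,400.00, so EBIT − I = €3,576,440.70.
Degree of combined leverage = contribution ÷ (EBIT − I) = €9,255,440.70 ÷ €3,576,440.70 = 2.5879.
EPS therefore changes by 2.5879 × (+20.2%) = +52.3%.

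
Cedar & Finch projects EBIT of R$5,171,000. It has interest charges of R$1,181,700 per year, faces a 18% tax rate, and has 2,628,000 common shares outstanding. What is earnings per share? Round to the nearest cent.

R$1.24

Interest = R$1,181,700.00, so EBT = R$5,171,000 − R$1,181,700.00 = R$3,989,300.00.
Net income = R$3,989,300.00 × (1 − 0.18) = R$3,271,226.00.
Per share: R$3,271,226.00 / 2,628,000 shares = R$1.24.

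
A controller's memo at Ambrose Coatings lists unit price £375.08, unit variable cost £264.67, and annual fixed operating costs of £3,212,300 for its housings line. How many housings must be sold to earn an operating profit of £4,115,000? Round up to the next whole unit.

Each unit contributes £375.08 − £264.67 = £110.41.
Need Q such that Q × £110.41 − £3,212,300 = £4,115,000, i.e. Q = £7,327,300 / £110.41 = 66,364.46 → 66,365.

66,365 housings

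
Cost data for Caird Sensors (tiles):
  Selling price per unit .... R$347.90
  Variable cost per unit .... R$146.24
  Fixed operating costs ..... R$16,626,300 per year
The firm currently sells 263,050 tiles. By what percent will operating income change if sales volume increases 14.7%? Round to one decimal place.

+21.4%

Contribution at this volume is 263,050 × R$201.66 = R$53,046,663.00.
Operating income = contribution − fixed costs = R$53,046,663.00 − R$16,626,300 = R$36,420,363.00.
So DOL = total CM / EBIT = R$53,046,663.00 / R$36,420,363.00 = 1.4565.
%ΔEBIT = DOL × %ΔSales = 1.4565 × +14.7% = +21.4%.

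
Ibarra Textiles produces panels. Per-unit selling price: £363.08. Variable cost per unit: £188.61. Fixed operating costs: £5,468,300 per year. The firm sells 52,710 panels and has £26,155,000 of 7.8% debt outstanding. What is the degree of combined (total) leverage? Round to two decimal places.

Contribution at this volume is 52,710 × £174.47 = £9,196,313.70.
Operating income = contribution − fixed costs = £9,196,313.70 − £5,468,300 = £3,728,013.70. Interest = £2,040,090.00.
DOL = £9,196,313.70 ÷ £3,728,013.70 = 2.4668; DFL = £3,728,013.70 ÷ £1,687,923.70 = 2.2086.
DCL = DOL × DFL = 2.4668 × 2.2086 = 5.4482.

5.45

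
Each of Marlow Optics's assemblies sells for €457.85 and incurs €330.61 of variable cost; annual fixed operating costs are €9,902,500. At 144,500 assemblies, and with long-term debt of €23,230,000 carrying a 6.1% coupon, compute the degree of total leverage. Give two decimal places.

Total contribution margin = 144,500 × €127.24 = €18,386,180.00.
EBIT = €18,386,180.00 − €9,902,500 = €8,483,680.00. Interest = €1,417,030.00.
DOL = €18,386,180.00 ÷ €8,483,680.00 = 2.1672; DFL = €8,483,680.00 ÷ €7,066,650.00 = 1.2005.
Combined leverage = 2.1672 × 1.2005 = 2.6017.

2.60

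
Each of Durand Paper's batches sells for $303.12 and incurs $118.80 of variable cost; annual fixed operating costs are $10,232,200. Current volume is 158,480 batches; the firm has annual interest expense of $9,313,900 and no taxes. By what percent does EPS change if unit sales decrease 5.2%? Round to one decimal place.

Contribution at this volume is 158,480 × $184.32 = $29,211,033.60.
Subtracting fixed costs: EBIT = $29,211,033.60 − $10,232,200 = $18,978,833.60.
Interest = $9,313,900.00, so EBIT − I = $9,664,933.60.
Degree of combined leverage = contribution ÷ (EBIT − I) = $29,211,033.60 ÷ $9,664,933.60 = 3.0224.
EPS therefore changes by 3.0224 × (-5.2%) = -15.7%.

-15.7%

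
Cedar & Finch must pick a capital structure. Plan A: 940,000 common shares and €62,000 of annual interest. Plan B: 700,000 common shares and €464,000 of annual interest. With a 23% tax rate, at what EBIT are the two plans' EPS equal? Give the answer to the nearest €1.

€1,636,500

At indifference, (EBIT − 62,000)(1 − t)/940,000 = (EBIT − 464,000)(1 − t)/700,000.
Cancelling (1 − t) and cross-multiplying: 700,000·(EBIT − 62,000) = 940,000·(EBIT − 464,000).
EBIT × (940,000 − 700,000) = 464,000 × 940,000 − 62,000 × 700,000 = 392,760,000,000, so EBIT = 392,760,000,000 ÷ 240,000 = 1,636,500.00.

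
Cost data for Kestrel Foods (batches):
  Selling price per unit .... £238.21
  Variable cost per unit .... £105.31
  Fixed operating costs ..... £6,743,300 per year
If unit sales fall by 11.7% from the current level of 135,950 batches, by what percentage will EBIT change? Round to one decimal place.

At 135,950 units, contribution = 135,950 × £132.90 = £18,067,755.00.
Subtracting fixed costs: EBIT = £18,067,755.00 − £6,743,300 = £11,324,455.00.
DOL = contribution ÷ EBIT = £18,067,755.00 ÷ £11,324,455.00 = 1.5955.
Operating income changes by 1.5955 × -11.7% = -18.7%.

-18.7%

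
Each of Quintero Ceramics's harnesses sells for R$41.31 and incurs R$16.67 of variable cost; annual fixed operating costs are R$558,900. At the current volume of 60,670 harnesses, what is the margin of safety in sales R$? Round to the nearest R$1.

Unit CM = price − variable cost = R$41.31 − R$16.67 = R$24.64. Break-even units = R$558,900 ÷ R$24.64 = 22,682.63; break-even revenue = 22,682.63 × R$41.31 = R$937,019.44.
Actual sales revenue = 60,670 × R$41.31 = R$2,506,277.70.
Margin of safety = R$2,506,277.70 − R$937,019.44 = R$1,569,258.

R$1,569,258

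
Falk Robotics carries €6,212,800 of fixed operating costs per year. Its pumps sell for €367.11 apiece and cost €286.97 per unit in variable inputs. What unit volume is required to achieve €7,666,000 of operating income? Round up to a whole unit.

173,182 pumps

Unit CM = price − variable cost = €367.11 − €286.97 = €80.14.
Units = (FC + target) / CM = (€6,212,800 + €7,666,000) / €80.14 = 173,181.93, so 173,182 pumps.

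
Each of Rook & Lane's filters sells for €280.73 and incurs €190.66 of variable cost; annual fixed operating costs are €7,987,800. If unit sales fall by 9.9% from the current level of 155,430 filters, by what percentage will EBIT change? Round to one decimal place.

-23.1%

Contribution at this volume is 155,430 × €90.07 = €13,999,580.10.
Subtracting fixed costs: EBIT = €13,999,580.10 − €7,987,800 = €6,011,780.10.
So DOL = total CM / EBIT = €13,999,580.10 / €6,011,780.10 = 2.3287.
%ΔEBIT = DOL × %ΔSales = 2.3287 × -9.9% = -23.1%.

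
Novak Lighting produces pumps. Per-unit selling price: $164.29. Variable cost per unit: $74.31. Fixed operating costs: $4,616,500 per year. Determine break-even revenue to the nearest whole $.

Contribution margin per unit = $164.29 − $74.31 = $89.98, a CM ratio of $89.98 ÷ $164.29 = 0.5477.
Break-even revenue = fixed costs × price ÷ CM = $4,616,500 × $164.29 ÷ $89.98 = $8,429,037.

$8,429,037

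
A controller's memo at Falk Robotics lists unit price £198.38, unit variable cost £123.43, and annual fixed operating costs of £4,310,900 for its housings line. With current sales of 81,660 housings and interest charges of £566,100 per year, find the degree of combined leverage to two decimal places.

4.92

Contribution at this volume is 81,660 × £74.95 = £6,120,417.00.
Subtracting fixed costs: EBIT = £6,120,417.00 − £4,310,900 = £1,809,517.00. Interest = £566,100.00.
DOL = £6,120,417.00 ÷ £1,809,517.00 = 3.3823; DFL = £1,809,517.00 ÷ £1,243,417.00 = 1.4553.
Combined leverage = 3.3823 × 1.4553 = 4.9223.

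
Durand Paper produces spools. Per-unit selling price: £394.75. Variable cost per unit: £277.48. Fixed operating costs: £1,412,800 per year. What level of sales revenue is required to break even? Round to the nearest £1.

Contribution margin per unit = £394.75 − £277.48 = £117.27, a CM ratio of £117.27 ÷ £394.75 = 0.2971.
Break-even sales = FC ÷ CM ratio = £1,412,800 × £394.75 / £117.27 = £4,755,716.

£4,755,716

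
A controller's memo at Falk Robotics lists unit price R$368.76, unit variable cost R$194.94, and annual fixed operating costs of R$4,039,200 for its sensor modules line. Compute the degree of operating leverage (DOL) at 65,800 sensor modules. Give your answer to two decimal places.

1.55

At 65,800 units, contribution = 65,800 × R$173.82 = R$11,437,356.00.
Subtracting fixed costs: EBIT = R$11,437,356.00 − R$4,039,200 = R$7,398,156.00.
So DOL = total CM / EBIT = R$11,437,356.00 / R$7,398,156.00 = 1.5460.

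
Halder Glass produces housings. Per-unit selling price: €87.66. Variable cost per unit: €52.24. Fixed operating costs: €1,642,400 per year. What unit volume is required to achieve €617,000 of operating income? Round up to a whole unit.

Each unit contributes €87.66 − €52.24 = €35.42.
Units = (FC + target) / CM = (€1,642,400 + €617,000) / €35.42 = 63,788.82, so 63,789 housings.

63,789 housings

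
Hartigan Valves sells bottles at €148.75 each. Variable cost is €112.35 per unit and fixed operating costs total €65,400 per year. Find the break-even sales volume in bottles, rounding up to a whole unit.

1,797 bottles

Unit CM = price − variable cost = €148.75 − €112.35 = €36.40.
Break-even Q = €65,400 / €36.40 = 1,796.70 → 1,797 bottles.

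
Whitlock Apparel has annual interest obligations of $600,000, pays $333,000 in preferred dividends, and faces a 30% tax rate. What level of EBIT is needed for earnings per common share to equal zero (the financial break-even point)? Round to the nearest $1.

Grossing the preferred dividend up to pre-tax terms: $333,000 / (1 − 0.30) = $475,714.29.
Financial break-even EBIT = interest + D_p ÷ (1 − t) = $600,000 + $475,714.29 = $1,075,714.29.

$1,075,714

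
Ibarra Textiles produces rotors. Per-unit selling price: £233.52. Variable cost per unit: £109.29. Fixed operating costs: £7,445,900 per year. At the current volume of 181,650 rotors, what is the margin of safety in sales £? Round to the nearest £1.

Each unit contributes £233.52 − £109.29 = £124.23. Break-even units = £7,445,900 ÷ £124.23 = 59,936.41; break-even revenue = 59,936.41 × £233.52 = £13,996,350.06.
Actual sales revenue = 181,650 × £233.52 = £42,418,908.00.
Margin of safety = £42,418,908.00 − £13,996,350.06 = £28,422,558.

£28,422,558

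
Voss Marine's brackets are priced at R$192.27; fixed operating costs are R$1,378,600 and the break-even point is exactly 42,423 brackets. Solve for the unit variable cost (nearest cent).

R$159.77

At break-even, FC = Q × (P − VC), so P − VC = R$1,378,600 ÷ 42,423 = R$32.4965.
Hence VC = price − CM = R$192.27 − R$32.4965 = R$159.77.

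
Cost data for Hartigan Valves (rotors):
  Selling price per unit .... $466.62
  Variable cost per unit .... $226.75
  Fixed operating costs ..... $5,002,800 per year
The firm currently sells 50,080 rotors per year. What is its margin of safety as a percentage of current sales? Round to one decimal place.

58.4%

Each unit contributes $466.62 − $226.75 = $239.87. Break-even units = $5,002,800 ÷ $239.87 = 20,856.30; break-even revenue = 20,856.30 × $466.62 = $9,731,965.38.
Current sales = 50,080 × $466.62 = $23,368,329.60.
Margin of safety = ($23,368,329.60 − $9,731,965.38) ÷ $23,368,329.60 = 58.4%.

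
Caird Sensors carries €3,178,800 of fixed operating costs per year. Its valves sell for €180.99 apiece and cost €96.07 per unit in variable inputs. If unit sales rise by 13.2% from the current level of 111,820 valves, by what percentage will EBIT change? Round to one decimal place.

At 111,820 units, contribution = 111,820 × €84.92 = €9,495,754.40.
EBIT = €9,495,754.40 − €3,178,800 = €6,316,954.40.
So DOL = total CM / EBIT = €9,495,754.40 / €6,316,954.40 = 1.5032.
Operating income changes by 1.5032 × +13.2% = +19.8%.

+19.8%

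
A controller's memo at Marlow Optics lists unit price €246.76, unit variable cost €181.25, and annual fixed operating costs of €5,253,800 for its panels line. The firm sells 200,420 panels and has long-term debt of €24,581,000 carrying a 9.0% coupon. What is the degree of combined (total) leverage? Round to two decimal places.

Total contribution margin = 200,420 × €65.51 = €13,129,514.20.
Subtracting fixed costs: EBIT = €13,129,514.20 − €5,253,800 = €7,875,714.20. Interest = €2,212,290.00.
DOL = €13,129,514.20 ÷ €7,875,714.20 = 1.6671; DFL = €7,875,714.20 ÷ €5,663,424.20 = 1.3906.
Combined leverage = 1.6671 × 1.3906 = 2.3183.

2.32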